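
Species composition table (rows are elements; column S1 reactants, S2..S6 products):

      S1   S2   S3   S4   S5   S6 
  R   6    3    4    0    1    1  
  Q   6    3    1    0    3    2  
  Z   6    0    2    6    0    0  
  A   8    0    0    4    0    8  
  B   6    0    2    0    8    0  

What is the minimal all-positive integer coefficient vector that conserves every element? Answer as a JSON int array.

R: 5·6 = 30 | 4·3+3·4+4·0+3·1+3·1 = 30
Q: 5·6 = 30 | 4·3+3·1+4·0+3·3+3·2 = 30
Z: 5·6 = 30 | 4·0+3·2+4·6+3·0+3·0 = 30
A: 5·8 = 40 | 4·0+3·0+4·4+3·0+3·8 = 40
B: 5·6 = 30 | 4·0+3·2+4·0+3·8+3·0 = 30
gcd(5,4,3,4,3,3) = 1

Coefficients: [5, 4, 3, 4, 3, 3]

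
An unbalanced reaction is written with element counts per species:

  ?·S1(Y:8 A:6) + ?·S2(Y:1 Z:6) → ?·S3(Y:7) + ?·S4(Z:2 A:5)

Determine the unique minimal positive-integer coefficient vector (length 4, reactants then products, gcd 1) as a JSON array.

Coefficients: [5, 2, 6, 6]

Y: 5·8+2·1 = 42 | 6·7+6·0 = 42
Z: 5·0+2·6 = 12 | 6·0+6·2 = 12
A: 5·6+2·0 = 30 | 6·0+6·5 = 30
gcd(5,2,6,6) = 1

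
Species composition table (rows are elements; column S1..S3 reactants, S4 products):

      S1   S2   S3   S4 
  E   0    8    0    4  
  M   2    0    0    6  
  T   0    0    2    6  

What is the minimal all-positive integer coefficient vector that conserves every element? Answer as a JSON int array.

E: 6·0+1·8+6·0 = 8 | 2·4 = 8
M: 6·2+1·0+6·0 = 12 | 2·6 = 12
T: 6·0+1·0+6·2 = 12 | 2·6 = 12
gcd(6,1,6,2) = 1

Coefficients: [6, 1, 6, 2]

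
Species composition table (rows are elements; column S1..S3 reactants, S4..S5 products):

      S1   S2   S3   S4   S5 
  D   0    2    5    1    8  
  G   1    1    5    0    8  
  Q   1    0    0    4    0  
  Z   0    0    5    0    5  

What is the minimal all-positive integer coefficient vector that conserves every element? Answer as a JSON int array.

Coefficients: [4, 5, 3, 1, 3]

D: 4·0+5·2+3·5 = 25 | 1·1+3·8 = 25
G: 4·1+5·1+3·5 = 24 | 1·0+3·8 = 24
Q: 4·1+5·0+3·0 = 4 | 1·4+3·0 = 4
Z: 4·0+5·0+3·5 = 15 | 1·0+3·5 = 15
gcd(4,5,3,1,3) = 1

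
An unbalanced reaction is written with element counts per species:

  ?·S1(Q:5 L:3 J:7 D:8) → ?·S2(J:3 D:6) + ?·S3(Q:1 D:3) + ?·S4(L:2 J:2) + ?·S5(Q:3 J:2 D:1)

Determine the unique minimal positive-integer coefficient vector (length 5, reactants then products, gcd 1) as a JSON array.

Q: 4·5 = 20 | 2·0+5·1+6·0+5·3 = 20
L: 4·3 = 12 | 2·0+5·0+6·2+5·0 = 12
J: 4·7 = 28 | 2·3+5·0+6·2+5·2 = 28
D: 4·8 = 32 | 2·6+5·3+6·0+5·1 = 32
gcd(4,2,5,6,5) = 1

Coefficients: [4, 2, 5, 6, 5]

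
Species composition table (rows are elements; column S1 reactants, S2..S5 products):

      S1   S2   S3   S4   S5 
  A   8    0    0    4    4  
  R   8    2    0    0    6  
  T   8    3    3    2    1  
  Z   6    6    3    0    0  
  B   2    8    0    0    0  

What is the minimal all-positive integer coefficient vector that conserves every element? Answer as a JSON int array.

A: 4·8 = 32 | 1·0+6·0+3·4+5·4 = 32
R: 4·8 = 32 | 1·2+6·0+3·0+5·6 = 32
T: 4·8 = 32 | 1·3+6·3+3·2+5·1 = 32
Z: 4·6 = 24 | 1·6+6·3+3·0+5·0 = 24
B: 4·2 = 8 | 1·8+6·0+3·0+5·0 = 8
gcd(4,1,6,3,5) = 1

Coefficients: [4, 1, 6, 3, 5]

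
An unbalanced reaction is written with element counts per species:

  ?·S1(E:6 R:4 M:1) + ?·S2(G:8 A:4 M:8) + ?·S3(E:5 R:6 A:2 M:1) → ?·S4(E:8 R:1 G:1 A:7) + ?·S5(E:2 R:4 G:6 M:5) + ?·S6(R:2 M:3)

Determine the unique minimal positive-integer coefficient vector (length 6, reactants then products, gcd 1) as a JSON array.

E: 4·6+5·0+4·5 = 44 | 4·8+6·2+6·0 = 44
R: 4·4+5·0+4·6 = 40 | 4·1+6·4+6·2 = 40
G: 4·0+5·8+4·0 = 40 | 4·1+6·6+6·0 = 40
A: 4·0+5·4+4·2 = 28 | 4·7+6·0+6·0 = 28
M: 4·1+5·8+4·1 = 48 | 4·0+6·5+6·3 = 48
gcd(4,5,4,4,6,6) = 1

Coefficients: [4, 5, 4, 4, 6, 6]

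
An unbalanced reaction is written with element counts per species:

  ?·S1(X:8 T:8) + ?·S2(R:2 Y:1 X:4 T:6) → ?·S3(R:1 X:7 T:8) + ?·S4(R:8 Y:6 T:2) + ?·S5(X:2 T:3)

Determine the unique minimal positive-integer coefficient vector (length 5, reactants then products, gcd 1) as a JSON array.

R: 2·0+6·2 = 12 | 4·1+1·8+6·0 = 12
Y: 2·0+6·1 = 6 | 4·0+1·6+6·0 = 6
X: 2·8+6·4 = 40 | 4·7+1·0+6·2 = 40
T: 2·8+6·6 = 52 | 4·8+1·2+6·3 = 52
gcd(2,6,4,1,6) = 1

Coefficients: [2, 6, 4, 1, 6]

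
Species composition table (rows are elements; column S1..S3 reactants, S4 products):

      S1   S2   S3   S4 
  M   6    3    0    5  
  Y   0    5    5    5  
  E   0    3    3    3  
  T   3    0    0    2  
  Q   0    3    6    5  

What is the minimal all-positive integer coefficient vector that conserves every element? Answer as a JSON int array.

M: 2·6+1·3+2·0 = 15 | 3·5 = 15
Y: 2·0+1·5+2·5 = 15 | 3·5 = 15
E: 2·0+1·3+2·3 = 9 | 3·3 = 9
T: 2·3+1·0+2·0 = 6 | 3·2 = 6
Q: 2·0+1·3+2·6 = 15 | 3·5 = 15
gcd(2,1,2,3) = 1

Coefficients: [2, 1, 2, 3]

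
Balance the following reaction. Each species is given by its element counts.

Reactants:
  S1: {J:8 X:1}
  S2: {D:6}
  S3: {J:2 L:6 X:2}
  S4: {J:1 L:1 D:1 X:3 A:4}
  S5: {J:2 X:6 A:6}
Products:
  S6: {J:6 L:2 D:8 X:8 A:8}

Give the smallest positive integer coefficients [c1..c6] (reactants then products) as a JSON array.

Coefficients: [2, 6, 1, 4, 4, 5]

J: 2·8+6·0+1·2+4·1+4·2 = 30 | 5·6 = 30
L: 2·0+6·0+1·6+4·1+4·0 = 10 | 5·2 = 10
D: 2·0+6·6+1·0+4·1+4·0 = 40 | 5·8 = 40
X: 2·1+6·0+1·2+4·3+4·6 = 40 | 5·8 = 40
A: 2·0+6·0+1·0+4·4+4·6 = 40 | 5·8 = 40
gcd(2,6,1,4,4,5) = 1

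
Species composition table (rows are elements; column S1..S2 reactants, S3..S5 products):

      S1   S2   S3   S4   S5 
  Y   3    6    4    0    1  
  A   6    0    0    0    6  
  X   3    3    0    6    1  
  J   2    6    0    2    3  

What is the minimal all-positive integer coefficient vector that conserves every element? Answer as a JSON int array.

Coefficients: [6, 2, 6, 3, 6]

Y: 6·3+2·6 = 30 | 6·4+3·0+6·1 = 30
A: 6·6+2·0 = 36 | 6·0+3·0+6·6 = 36
X: 6·3+2·3 = 24 | 6·0+3·6+6·1 = 24
J: 6·2+2·6 = 24 | 6·0+3·2+6·3 = 24
gcd(6,2,6,3,6) = 1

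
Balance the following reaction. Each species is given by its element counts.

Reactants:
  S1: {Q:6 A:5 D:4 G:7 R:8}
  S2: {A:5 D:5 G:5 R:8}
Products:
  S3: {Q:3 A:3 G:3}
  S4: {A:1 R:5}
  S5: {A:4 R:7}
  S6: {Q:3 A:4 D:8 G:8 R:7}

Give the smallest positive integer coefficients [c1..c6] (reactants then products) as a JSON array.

Coefficients: [5, 4, 5, 6, 1, 5]

Q: 5·6+4·0 = 30 | 5·3+6·0+1·0+5·3 = 30
A: 5·5+4·5 = 45 | 5·3+6·1+1·4+5·4 = 45
D: 5·4+4·5 = 40 | 5·0+6·0+1·0+5·8 = 40
G: 5·7+4·5 = 55 | 5·3+6·0+1·0+5·8 = 55
R: 5·8+4·8 = 72 | 5·0+6·5+1·7+5·7 = 72
gcd(5,4,5,6,1,5) = 1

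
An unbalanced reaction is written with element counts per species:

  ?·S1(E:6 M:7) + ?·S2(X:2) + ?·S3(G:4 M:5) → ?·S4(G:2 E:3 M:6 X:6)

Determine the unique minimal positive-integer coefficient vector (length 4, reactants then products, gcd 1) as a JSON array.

Coefficients: [1, 6, 1, 2]

G: 1·0+6·0+1·4 = 4 | 2·2 = 4
E: 1·6+6·0+1·0 = 6 | 2·3 = 6
M: 1·7+6·0+1·5 = 12 | 2·6 = 12
X: 1·0+6·2+1·0 = 12 | 2·6 = 12
gcd(1,6,1,2) = 1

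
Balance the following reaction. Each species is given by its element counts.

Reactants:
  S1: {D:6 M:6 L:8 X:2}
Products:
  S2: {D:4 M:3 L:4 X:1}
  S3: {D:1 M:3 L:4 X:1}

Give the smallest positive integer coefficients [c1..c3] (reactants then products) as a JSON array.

D: 3·6 = 18 | 4·4+2·1 = 18
M: 3·6 = 18 | 4·3+2·3 = 18
L: 3·8 = 24 | 4·4+2·4 = 24
X: 3·2 = 6 | 4·1+2·1 = 6
gcd(3,4,2) = 1

Coefficients: [3, 4, 2]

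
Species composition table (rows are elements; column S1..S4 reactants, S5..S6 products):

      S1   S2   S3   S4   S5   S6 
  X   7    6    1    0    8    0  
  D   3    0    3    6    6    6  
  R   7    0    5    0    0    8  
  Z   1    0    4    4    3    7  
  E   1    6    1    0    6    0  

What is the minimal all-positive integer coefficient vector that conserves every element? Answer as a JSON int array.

X: 1·7+2·6+5·1+4·0 = 24 | 3·8+4·0 = 24
D: 1·3+2·0+5·3+4·6 = 42 | 3·6+4·6 = 42
R: 1·7+2·0+5·5+4·0 = 32 | 3·0+4·8 = 32
Z: 1·1+2·0+5·4+4·4 = 37 | 3·3+4·7 = 37
E: 1·1+2·6+5·1+4·0 = 18 | 3·6+4·0 = 18
gcd(1,2,5,4,3,4) = 1

Coefficients: [1, 2, 5, 4, 3, 4]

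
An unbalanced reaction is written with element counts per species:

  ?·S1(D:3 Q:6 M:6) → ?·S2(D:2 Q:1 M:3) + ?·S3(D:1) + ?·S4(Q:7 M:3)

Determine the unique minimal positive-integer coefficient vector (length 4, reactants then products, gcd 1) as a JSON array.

D: 3·3 = 9 | 4·2+1·1+2·0 = 9
Q: 3·6 = 18 | 4·1+1·0+2·7 = 18
M: 3·6 = 18 | 4·3+1·0+2·3 = 18
gcd(3,4,1,2) = 1

Coefficients: [3, 4, 1, 2]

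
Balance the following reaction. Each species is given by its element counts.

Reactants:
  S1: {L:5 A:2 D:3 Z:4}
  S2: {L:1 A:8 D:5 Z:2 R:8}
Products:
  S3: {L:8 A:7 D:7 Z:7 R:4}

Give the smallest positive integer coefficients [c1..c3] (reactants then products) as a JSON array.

Coefficients: [3, 1, 2]

L: 3·5+1·1 = 16 | 2·8 = 16
A: 3·2+1·8 = 14 | 2·7 = 14
D: 3·3+1·5 = 14 | 2·7 = 14
Z: 3·4+1·2 = 14 | 2·7 = 14
R: 3·0+1·8 = 8 | 2·4 = 8
gcd(3,1,2) = 1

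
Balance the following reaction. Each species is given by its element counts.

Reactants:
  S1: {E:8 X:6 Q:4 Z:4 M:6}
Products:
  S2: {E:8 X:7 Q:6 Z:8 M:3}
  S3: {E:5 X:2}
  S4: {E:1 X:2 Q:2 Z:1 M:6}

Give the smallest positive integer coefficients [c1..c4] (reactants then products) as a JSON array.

E: 5·8 = 40 | 2·8+4·5+4·1 = 40
X: 5·6 = 30 | 2·7+4·2+4·2 = 30
Q: 5·4 = 20 | 2·6+4·0+4·2 = 20
Z: 5·4 = 20 | 2·8+4·0+4·1 = 20
M: 5·6 = 30 | 2·3+4·0+4·6 = 30
gcd(5,2,4,4) = 1

Coefficients: [5, 2, 4, 4]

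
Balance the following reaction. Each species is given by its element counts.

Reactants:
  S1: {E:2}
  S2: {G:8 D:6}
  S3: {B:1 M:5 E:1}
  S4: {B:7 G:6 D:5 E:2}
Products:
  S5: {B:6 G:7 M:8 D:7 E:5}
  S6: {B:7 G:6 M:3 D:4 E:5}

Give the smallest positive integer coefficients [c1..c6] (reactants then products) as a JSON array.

Coefficients: [6, 1, 5, 4, 2, 3]

B: 6·0+1·0+5·1+4·7 = 33 | 2·6+3·7 = 33
G: 6·0+1·8+5·0+4·6 = 32 | 2·7+3·6 = 32
M: 6·0+1·0+5·5+4·0 = 25 | 2·8+3·3 = 25
D: 6·0+1·6+5·0+4·5 = 26 | 2·7+3·4 = 26
E: 6·2+1·0+5·1+4·2 = 25 | 2·5+3·5 = 25
gcd(6,1,5,4,2,3) = 1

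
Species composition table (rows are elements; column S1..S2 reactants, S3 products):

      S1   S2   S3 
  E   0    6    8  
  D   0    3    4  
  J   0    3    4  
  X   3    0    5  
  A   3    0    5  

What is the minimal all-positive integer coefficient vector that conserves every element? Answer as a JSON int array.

E: 5·0+4·6 = 24 | 3·8 = 24
D: 5·0+4·3 = 12 | 3·4 = 12
J: 5·0+4·3 = 12 | 3·4 = 12
X: 5·3+4·0 = 15 | 3·5 = 15
A: 5·3+4·0 = 15 | 3·5 = 15
gcd(5,4,3) = 1

Coefficients: [5, 4, 3]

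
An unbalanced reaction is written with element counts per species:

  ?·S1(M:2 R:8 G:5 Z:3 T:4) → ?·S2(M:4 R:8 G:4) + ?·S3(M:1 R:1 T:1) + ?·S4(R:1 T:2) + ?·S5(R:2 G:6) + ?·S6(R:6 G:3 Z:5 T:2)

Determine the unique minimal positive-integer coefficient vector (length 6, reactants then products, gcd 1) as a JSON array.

Coefficients: [5, 1, 6, 4, 2, 3]

M: 5·2 = 10 | 1·4+6·1+4·0+2·0+3·0 = 10
R: 5·8 = 40 | 1·8+6·1+4·1+2·2+3·6 = 40
G: 5·5 = 25 | 1·4+6·0+4·0+2·6+3·3 = 25
Z: 5·3 = 15 | 1·0+6·0+4·0+2·0+3·5 = 15
T: 5·4 = 20 | 1·0+6·1+4·2+2·0+3·2 = 20
gcd(5,1,6,4,2,3) = 1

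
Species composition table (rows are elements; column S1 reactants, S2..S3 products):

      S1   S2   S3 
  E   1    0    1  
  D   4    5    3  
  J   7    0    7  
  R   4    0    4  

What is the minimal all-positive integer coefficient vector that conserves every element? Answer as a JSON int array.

Coefficients: [5, 1, 5]

E: 5·1 = 5 | 1·0+5·1 = 5
D: 5·4 = 20 | 1·5+5·3 = 20
J: 5·7 = 35 | 1·0+5·7 = 35
R: 5·4 = 20 | 1·0+5·4 = 20
gcd(5,1,5) = 1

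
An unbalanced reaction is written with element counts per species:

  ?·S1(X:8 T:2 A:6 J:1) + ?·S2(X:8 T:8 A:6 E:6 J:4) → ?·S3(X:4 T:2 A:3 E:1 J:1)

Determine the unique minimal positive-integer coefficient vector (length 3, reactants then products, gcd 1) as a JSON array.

Coefficients: [2, 1, 6]

X: 2·8+1·8 = 24 | 6·4 = 24
T: 2·2+1·8 = 12 | 6·2 = 12
A: 2·6+1·6 = 18 | 6·3 = 18
E: 2·0+1·6 = 6 | 6·1 = 6
J: 2·1+1·4 = 6 | 6·1 = 6
gcd(2,1,6) = 1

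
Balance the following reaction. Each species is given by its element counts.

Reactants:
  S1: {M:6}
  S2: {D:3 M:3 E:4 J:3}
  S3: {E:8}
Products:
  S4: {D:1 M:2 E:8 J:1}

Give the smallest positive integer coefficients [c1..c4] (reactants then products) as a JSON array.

D: 1·0+2·3+5·0 = 6 | 6·1 = 6
M: 1·6+2·3+5·0 = 12 | 6·2 = 12
E: 1·0+2·4+5·8 = 48 | 6·8 = 48
J: 1·0+2·3+5·0 = 6 | 6·1 = 6
gcd(1,2,5,6) = 1

Coefficients: [1, 2, 5, 6]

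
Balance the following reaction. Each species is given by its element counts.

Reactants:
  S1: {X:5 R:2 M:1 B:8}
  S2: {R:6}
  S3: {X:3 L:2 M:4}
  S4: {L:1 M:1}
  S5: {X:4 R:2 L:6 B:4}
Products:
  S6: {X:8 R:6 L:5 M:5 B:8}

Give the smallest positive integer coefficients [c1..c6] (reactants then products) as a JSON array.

X: 4·5+3·0+4·3+5·0+2·4 = 40 | 5·8 = 40
R: 4·2+3·6+4·0+5·0+2·2 = 30 | 5·6 = 30
L: 4·0+3·0+4·2+5·1+2·6 = 25 | 5·5 = 25
M: 4·1+3·0+4·4+5·1+2·0 = 25 | 5·5 = 25
B: 4·8+3·0+4·0+5·0+2·4 = 40 | 5·8 = 40
gcd(4,3,4,5,2,5) = 1

Coefficients: [4, 3, 4, 5, 2, 5]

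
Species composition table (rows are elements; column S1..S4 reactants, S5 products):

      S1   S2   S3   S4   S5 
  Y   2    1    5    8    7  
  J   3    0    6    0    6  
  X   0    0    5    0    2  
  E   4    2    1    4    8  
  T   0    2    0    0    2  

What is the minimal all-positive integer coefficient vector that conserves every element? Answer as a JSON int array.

Coefficients: [6, 5, 2, 1, 5]

Y: 6·2+5·1+2·5+1·8 = 35 | 5·7 = 35
J: 6·3+5·0+2·6+1·0 = 30 | 5·6 = 30
X: 6·0+5·0+2·5+1·0 = 10 | 5·2 = 10
E: 6·4+5·2+2·1+1·4 = 40 | 5·8 = 40
T: 6·0+5·2+2·0+1·0 = 10 | 5·2 = 10
gcd(6,5,2,1,5) = 1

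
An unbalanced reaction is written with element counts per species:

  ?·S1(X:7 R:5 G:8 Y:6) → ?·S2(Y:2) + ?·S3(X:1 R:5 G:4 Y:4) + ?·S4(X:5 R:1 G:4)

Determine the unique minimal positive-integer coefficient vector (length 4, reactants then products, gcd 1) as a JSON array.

Coefficients: [4, 6, 3, 5]

X: 4·7 = 28 | 6·0+3·1+5·5 = 28
R: 4·5 = 20 | 6·0+3·5+5·1 = 20
G: 4·8 = 32 | 6·0+3·4+5·4 = 32
Y: 4·6 = 24 | 6·2+3·4+5·0 = 24
gcd(4,6,3,5) = 1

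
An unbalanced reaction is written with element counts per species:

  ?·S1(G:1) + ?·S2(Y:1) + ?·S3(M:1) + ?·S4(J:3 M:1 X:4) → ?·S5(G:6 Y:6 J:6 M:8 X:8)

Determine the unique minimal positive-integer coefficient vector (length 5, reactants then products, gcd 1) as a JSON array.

G: 6·1+6·0+6·0+2·0 = 6 | 1·6 = 6
Y: 6·0+6·1+6·0+2·0 = 6 | 1·6 = 6
J: 6·0+6·0+6·0+2·3 = 6 | 1·6 = 6
M: 6·0+6·0+6·1+2·1 = 8 | 1·8 = 8
X: 6·0+6·0+6·0+2·4 = 8 | 1·8 = 8
gcd(6,6,6,2,1) = 1

Coefficients: [6, 6, 6, 2, 1]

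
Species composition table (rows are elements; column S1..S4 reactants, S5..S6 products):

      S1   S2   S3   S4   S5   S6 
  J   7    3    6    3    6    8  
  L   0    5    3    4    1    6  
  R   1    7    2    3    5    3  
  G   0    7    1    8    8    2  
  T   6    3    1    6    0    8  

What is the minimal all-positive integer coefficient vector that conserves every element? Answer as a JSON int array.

J: 3·7+2·3+6·6+3·3 = 72 | 4·6+6·8 = 72
L: 3·0+2·5+6·3+3·4 = 40 | 4·1+6·6 = 40
R: 3·1+2·7+6·2+3·3 = 38 | 4·5+6·3 = 38
G: 3·0+2·7+6·1+3·8 = 44 | 4·8+6·2 = 44
T: 3·6+2·3+6·1+3·6 = 48 | 4·0+6·8 = 48
gcd(3,2,6,3,4,6) = 1

Coefficients: [3, 2, 6, 3, 4, 6]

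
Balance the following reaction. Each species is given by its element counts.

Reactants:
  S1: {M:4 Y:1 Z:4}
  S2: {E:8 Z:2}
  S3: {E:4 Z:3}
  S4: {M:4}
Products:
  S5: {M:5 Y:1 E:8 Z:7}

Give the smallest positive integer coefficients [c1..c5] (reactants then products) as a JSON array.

M: 4·4+3·0+2·0+1·4 = 20 | 4·5 = 20
Y: 4·1+3·0+2·0+1·0 = 4 | 4·1 = 4
E: 4·0+3·8+2·4+1·0 = 32 | 4·8 = 32
Z: 4·4+3·2+2·3+1·0 = 28 | 4·7 = 28
gcd(4,3,2,1,4) = 1

Coefficients: [4, 3, 2, 1, 4]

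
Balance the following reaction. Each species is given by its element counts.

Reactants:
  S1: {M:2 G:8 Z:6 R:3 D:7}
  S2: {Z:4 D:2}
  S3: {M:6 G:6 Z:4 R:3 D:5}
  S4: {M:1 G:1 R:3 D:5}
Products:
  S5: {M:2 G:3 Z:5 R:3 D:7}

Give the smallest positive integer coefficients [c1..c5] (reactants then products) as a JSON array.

Coefficients: [1, 5, 1, 4, 6]

M: 1·2+5·0+1·6+4·1 = 12 | 6·2 = 12
G: 1·8+5·0+1·6+4·1 = 18 | 6·3 = 18
Z: 1·6+5·4+1·4+4·0 = 30 | 6·5 = 30
R: 1·3+5·0+1·3+4·3 = 18 | 6·3 = 18
D: 1·7+5·2+1·5+4·5 = 42 | 6·7 = 42
gcd(1,5,1,4,6) = 1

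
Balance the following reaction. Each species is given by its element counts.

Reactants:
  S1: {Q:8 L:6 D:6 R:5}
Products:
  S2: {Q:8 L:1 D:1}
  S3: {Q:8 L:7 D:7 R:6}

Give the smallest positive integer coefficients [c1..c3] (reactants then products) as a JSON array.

Q: 6·8 = 48 | 1·8+5·8 = 48
L: 6·6 = 36 | 1·1+5·7 = 36
D: 6·6 = 36 | 1·1+5·7 = 36
R: 6·5 = 30 | 1·0+5·6 = 30
gcd(6,1,5) = 1

Coefficients: [6, 1, 5]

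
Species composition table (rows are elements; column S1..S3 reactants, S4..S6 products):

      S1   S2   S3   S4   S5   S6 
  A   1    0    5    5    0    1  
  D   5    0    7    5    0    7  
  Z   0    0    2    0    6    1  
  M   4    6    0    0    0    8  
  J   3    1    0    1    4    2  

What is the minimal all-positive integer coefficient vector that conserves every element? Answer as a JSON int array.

Coefficients: [6, 4, 6, 6, 1, 6]

A: 6·1+4·0+6·5 = 36 | 6·5+1·0+6·1 = 36
D: 6·5+4·0+6·7 = 72 | 6·5+1·0+6·7 = 72
Z: 6·0+4·0+6·2 = 12 | 6·0+1·6+6·1 = 12
M: 6·4+4·6+6·0 = 48 | 6·0+1·0+6·8 = 48
J: 6·3+4·1+6·0 = 22 | 6·1+1·4+6·2 = 22
gcd(6,4,6,6,1,6) = 1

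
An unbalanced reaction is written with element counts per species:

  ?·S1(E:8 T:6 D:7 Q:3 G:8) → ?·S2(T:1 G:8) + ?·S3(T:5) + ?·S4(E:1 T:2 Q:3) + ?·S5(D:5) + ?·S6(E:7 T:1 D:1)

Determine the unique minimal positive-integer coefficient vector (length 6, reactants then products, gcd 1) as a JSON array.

E: 5·8 = 40 | 5·0+2·0+5·1+6·0+5·7 = 40
T: 5·6 = 30 | 5·1+2·5+5·2+6·0+5·1 = 30
D: 5·7 = 35 | 5·0+2·0+5·0+6·5+5·1 = 35
Q: 5·3 = 15 | 5·0+2·0+5·3+6·0+5·0 = 15
G: 5·8 = 40 | 5·8+2·0+5·0+6·0+5·0 = 40
gcd(5,5,2,5,6,5) = 1

Coefficients: [5, 5, 2, 5, 6, 5]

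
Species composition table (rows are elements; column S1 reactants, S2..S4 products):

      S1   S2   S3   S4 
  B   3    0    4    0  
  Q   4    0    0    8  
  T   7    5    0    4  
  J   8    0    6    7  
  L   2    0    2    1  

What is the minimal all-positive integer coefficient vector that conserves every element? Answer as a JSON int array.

Coefficients: [4, 4, 3, 2]

B: 4·3 = 12 | 4·0+3·4+2·0 = 12
Q: 4·4 = 16 | 4·0+3·0+2·8 = 16
T: 4·7 = 28 | 4·5+3·0+2·4 = 28
J: 4·8 = 32 | 4·0+3·6+2·7 = 32
L: 4·2 = 8 | 4·0+3·2+2·1 = 8
gcd(4,4,3,2) = 1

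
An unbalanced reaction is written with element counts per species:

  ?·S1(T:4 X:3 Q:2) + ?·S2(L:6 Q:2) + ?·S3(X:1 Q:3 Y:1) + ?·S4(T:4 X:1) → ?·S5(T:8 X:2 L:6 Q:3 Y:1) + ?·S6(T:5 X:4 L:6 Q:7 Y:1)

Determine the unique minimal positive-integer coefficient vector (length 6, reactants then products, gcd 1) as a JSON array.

Coefficients: [3, 5, 5, 4, 1, 4]

T: 3·4+5·0+5·0+4·4 = 28 | 1·8+4·5 = 28
X: 3·3+5·0+5·1+4·1 = 18 | 1·2+4·4 = 18
L: 3·0+5·6+5·0+4·0 = 30 | 1·6+4·6 = 30
Q: 3·2+5·2+5·3+4·0 = 31 | 1·3+4·7 = 31
Y: 3·0+5·0+5·1+4·0 = 5 | 1·1+4·1 = 5
gcd(3,5,5,4,1,4) = 1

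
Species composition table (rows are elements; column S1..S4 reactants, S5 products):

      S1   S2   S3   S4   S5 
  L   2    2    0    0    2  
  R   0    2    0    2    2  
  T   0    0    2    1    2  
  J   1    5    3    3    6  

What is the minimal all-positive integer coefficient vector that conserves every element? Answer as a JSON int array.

L: 4·2+1·2+3·0+4·0 = 10 | 5·2 = 10
R: 4·0+1·2+3·0+4·2 = 10 | 5·2 = 10
T: 4·0+1·0+3·2+4·1 = 10 | 5·2 = 10
J: 4·1+1·5+3·3+4·3 = 30 | 5·6 = 30
gcd(4,1,3,4,5) = 1

Coefficients: [4, 1, 3, 4, 5]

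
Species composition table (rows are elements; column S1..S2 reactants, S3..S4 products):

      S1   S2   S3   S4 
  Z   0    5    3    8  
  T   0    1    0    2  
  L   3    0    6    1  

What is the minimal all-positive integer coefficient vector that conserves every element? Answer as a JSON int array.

Coefficients: [5, 6, 2, 3]

Z: 5·0+6·5 = 30 | 2·3+3·8 = 30
T: 5·0+6·1 = 6 | 2·0+3·2 = 6
L: 5·3+6·0 = 15 | 2·6+3·1 = 15
gcd(5,6,2,3) = 1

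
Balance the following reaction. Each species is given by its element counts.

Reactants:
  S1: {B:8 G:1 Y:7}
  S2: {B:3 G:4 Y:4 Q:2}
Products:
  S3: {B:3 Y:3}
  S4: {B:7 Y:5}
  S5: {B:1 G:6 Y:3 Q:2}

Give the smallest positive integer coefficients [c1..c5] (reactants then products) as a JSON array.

Coefficients: [4, 2, 5, 3, 2]

B: 4·8+2·3 = 38 | 5·3+3·7+2·1 = 38
G: 4·1+2·4 = 12 | 5·0+3·0+2·6 = 12
Y: 4·7+2·4 = 36 | 5·3+3·5+2·3 = 36
Q: 4·0+2·2 = 4 | 5·0+3·0+2·2 = 4
gcd(4,2,5,3,2) = 1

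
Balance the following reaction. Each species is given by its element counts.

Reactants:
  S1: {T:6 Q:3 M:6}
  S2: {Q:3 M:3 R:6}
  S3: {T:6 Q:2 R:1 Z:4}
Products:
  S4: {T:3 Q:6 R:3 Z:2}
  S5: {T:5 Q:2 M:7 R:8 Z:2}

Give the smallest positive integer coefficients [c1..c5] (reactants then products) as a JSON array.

Coefficients: [1, 5, 3, 3, 3]

T: 1·6+5·0+3·6 = 24 | 3·3+3·5 = 24
Q: 1·3+5·3+3·2 = 24 | 3·6+3·2 = 24
M: 1·6+5·3+3·0 = 21 | 3·0+3·7 = 21
R: 1·0+5·6+3·1 = 33 | 3·3+3·8 = 33
Z: 1·0+5·0+3·4 = 12 | 3·2+3·2 = 12
gcd(1,5,3,3,3) = 1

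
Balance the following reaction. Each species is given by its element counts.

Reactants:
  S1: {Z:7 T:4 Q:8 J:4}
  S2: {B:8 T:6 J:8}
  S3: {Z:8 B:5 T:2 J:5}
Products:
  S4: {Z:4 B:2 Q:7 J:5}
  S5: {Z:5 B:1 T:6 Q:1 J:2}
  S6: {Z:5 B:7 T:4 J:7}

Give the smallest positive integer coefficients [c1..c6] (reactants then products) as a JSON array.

Z: 5·7+4·0+5·8 = 75 | 5·4+5·5+6·5 = 75
B: 5·0+4·8+5·5 = 57 | 5·2+5·1+6·7 = 57
T: 5·4+4·6+5·2 = 54 | 5·0+5·6+6·4 = 54
Q: 5·8+4·0+5·0 = 40 | 5·7+5·1+6·0 = 40
J: 5·4+4·8+5·5 = 77 | 5·5+5·2+6·7 = 77
gcd(5,4,5,5,5,6) = 1

Coefficients: [5, 4, 5, 5, 5, 6]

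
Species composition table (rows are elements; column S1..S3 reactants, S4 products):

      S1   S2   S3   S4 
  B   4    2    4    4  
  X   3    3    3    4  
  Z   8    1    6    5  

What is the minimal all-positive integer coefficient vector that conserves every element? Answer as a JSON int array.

Coefficients: [1, 4, 3, 6]

B: 1·4+4·2+3·4 = 24 | 6·4 = 24
X: 1·3+4·3+3·3 = 24 | 6·4 = 24
Z: 1·8+4·1+3·6 = 30 | 6·5 = 30
gcd(1,4,3,6) = 1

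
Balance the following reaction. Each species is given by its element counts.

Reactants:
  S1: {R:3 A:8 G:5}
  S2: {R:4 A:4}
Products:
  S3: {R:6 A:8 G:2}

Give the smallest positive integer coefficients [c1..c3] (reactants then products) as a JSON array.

R: 2·3+6·4 = 30 | 5·6 = 30
A: 2·8+6·4 = 40 | 5·8 = 40
G: 2·5+6·0 = 10 | 5·2 = 10
gcd(2,6,5) = 1

Coefficients: [2, 6, 5]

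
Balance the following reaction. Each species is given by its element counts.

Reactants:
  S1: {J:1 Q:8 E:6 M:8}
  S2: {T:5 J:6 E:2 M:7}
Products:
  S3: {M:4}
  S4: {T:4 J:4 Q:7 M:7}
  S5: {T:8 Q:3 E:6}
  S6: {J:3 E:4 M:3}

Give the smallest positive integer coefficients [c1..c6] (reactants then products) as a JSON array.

T: 3·0+4·5 = 20 | 4·0+3·4+1·8+5·0 = 20
J: 3·1+4·6 = 27 | 4·0+3·4+1·0+5·3 = 27
Q: 3·8+4·0 = 24 | 4·0+3·7+1·3+5·0 = 24
E: 3·6+4·2 = 26 | 4·0+3·0+1·6+5·4 = 26
M: 3·8+4·7 = 52 | 4·4+3·7+1·0+5·3 = 52
gcd(3,4,4,3,1,5) = 1

Coefficients: [3, 4, 4, 3, 1, 5]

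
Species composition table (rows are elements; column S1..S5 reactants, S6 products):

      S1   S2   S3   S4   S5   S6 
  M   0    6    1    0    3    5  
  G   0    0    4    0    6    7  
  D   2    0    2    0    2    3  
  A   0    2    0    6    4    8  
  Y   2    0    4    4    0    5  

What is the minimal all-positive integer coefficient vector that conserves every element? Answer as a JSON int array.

M: 1·0+2·6+3·1+4·0+5·3 = 30 | 6·5 = 30
G: 1·0+2·0+3·4+4·0+5·6 = 42 | 6·7 = 42
D: 1·2+2·0+3·2+4·0+5·2 = 18 | 6·3 = 18
A: 1·0+2·2+3·0+4·6+5·4 = 48 | 6·8 = 48
Y: 1·2+2·0+3·4+4·4+5·0 = 30 | 6·5 = 30
gcd(1,2,3,4,5,6) = 1

Coefficients: [1, 2, 3, 4, 5, 6]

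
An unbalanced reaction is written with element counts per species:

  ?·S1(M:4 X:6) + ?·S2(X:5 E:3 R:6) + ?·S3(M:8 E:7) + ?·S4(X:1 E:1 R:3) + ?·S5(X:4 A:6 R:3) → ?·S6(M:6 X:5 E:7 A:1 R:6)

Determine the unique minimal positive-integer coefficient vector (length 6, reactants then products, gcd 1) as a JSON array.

M: 1·4+3·0+4·8+5·0+1·0 = 36 | 6·6 = 36
X: 1·6+3·5+4·0+5·1+1·4 = 30 | 6·5 = 30
E: 1·0+3·3+4·7+5·1+1·0 = 42 | 6·7 = 42
A: 1·0+3·0+4·0+5·0+1·6 = 6 | 6·1 = 6
R: 1·0+3·6+4·0+5·3+1·3 = 36 | 6·6 = 36
gcd(1,3,4,5,1,6) = 1

Coefficients: [1, 3, 4, 5, 1, 6]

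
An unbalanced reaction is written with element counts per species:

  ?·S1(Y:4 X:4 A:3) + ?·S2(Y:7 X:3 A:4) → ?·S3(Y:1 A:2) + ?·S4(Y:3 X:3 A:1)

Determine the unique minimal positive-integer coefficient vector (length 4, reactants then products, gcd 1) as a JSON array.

Y: 3·4+1·7 = 19 | 4·1+5·3 = 19
X: 3·4+1·3 = 15 | 4·0+5·3 = 15
A: 3·3+1·4 = 13 | 4·2+5·1 = 13
gcd(3,1,4,5) = 1

Coefficients: [3, 1, 4, 5]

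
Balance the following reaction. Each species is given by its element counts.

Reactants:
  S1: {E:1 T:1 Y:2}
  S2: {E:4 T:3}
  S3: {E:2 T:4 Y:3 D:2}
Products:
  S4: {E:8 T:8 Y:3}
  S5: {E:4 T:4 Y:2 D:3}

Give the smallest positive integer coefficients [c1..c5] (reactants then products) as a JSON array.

Coefficients: [2, 6, 3, 3, 2]

E: 2·1+6·4+3·2 = 32 | 3·8+2·4 = 32
T: 2·1+6·3+3·4 = 32 | 3·8+2·4 = 32
Y: 2·2+6·0+3·3 = 13 | 3·3+2·2 = 13
D: 2·0+6·0+3·2 = 6 | 3·0+2·3 = 6
gcd(2,6,3,3,2) = 1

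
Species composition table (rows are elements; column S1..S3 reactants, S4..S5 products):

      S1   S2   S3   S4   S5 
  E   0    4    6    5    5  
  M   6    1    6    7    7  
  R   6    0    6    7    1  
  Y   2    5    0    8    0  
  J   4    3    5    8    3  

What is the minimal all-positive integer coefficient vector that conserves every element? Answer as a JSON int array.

Coefficients: [5, 6, 1, 5, 1]

E: 5·0+6·4+1·6 = 30 | 5·5+1·5 = 30
M: 5·6+6·1+1·6 = 42 | 5·7+1·7 = 42
R: 5·6+6·0+1·6 = 36 | 5·7+1·1 = 36
Y: 5·2+6·5+1·0 = 40 | 5·8+1·0 = 40
J: 5·4+6·3+1·5 = 43 | 5·8+1·3 = 43
gcd(5,6,1,5,1) = 1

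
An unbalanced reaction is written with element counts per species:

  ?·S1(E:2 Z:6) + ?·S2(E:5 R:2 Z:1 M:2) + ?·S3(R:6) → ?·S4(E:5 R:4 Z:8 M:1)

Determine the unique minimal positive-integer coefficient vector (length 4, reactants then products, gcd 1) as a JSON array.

Coefficients: [5, 2, 2, 4]

E: 5·2+2·5+2·0 = 20 | 4·5 = 20
R: 5·0+2·2+2·6 = 16 | 4·4 = 16
Z: 5·6+2·1+2·0 = 32 | 4·8 = 32
M: 5·0+2·2+2·0 = 4 | 4·1 = 4
gcd(5,2,2,4) = 1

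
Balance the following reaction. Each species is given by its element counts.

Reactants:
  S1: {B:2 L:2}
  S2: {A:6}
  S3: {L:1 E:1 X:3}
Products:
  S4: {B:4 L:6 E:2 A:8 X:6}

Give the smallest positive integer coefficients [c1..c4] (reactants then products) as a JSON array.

Coefficients: [6, 4, 6, 3]

B: 6·2+4·0+6·0 = 12 | 3·4 = 12
L: 6·2+4·0+6·1 = 18 | 3·6 = 18
E: 6·0+4·0+6·1 = 6 | 3·2 = 6
A: 6·0+4·6+6·0 = 24 | 3·8 = 24
X: 6·0+4·0+6·3 = 18 | 3·6 = 18
gcd(6,4,6,3) = 1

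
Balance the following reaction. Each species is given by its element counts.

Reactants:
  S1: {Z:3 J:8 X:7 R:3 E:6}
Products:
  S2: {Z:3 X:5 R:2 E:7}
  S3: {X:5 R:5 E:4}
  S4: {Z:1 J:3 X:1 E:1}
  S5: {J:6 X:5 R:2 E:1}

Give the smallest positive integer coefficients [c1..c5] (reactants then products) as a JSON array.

Coefficients: [3, 1, 1, 6, 1]

Z: 3·3 = 9 | 1·3+1·0+6·1+1·0 = 9
J: 3·8 = 24 | 1·0+1·0+6·3+1·6 = 24
X: 3·7 = 21 | 1·5+1·5+6·1+1·5 = 21
R: 3·3 = 9 | 1·2+1·5+6·0+1·2 = 9
E: 3·6 = 18 | 1·7+1·4+6·1+1·1 = 18
gcd(3,1,1,6,1) = 1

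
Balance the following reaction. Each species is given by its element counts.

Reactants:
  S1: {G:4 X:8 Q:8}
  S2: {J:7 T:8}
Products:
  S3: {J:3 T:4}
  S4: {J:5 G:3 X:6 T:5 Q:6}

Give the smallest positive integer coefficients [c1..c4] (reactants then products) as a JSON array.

J: 3·0+5·7 = 35 | 5·3+4·5 = 35
G: 3·4+5·0 = 12 | 5·0+4·3 = 12
X: 3·8+5·0 = 24 | 5·0+4·6 = 24
T: 3·0+5·8 = 40 | 5·4+4·5 = 40
Q: 3·8+5·0 = 24 | 5·0+4·6 = 24
gcd(3,5,5,4) = 1

Coefficients: [3, 5, 5, 4]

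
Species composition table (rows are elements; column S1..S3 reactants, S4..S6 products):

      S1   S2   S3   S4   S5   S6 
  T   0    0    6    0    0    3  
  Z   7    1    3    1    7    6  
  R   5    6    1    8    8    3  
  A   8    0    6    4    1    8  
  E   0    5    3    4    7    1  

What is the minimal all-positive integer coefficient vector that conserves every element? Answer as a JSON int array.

T: 3·0+5·0+1·6 = 6 | 3·0+2·0+2·3 = 6
Z: 3·7+5·1+1·3 = 29 | 3·1+2·7+2·6 = 29
R: 3·5+5·6+1·1 = 46 | 3·8+2·8+2·3 = 46
A: 3·8+5·0+1·6 = 30 | 3·4+2·1+2·8 = 30
E: 3·0+5·5+1·3 = 28 | 3·4+2·7+2·1 = 28
gcd(3,5,1,3,2,2) = 1

Coefficients: [3, 5, 1, 3, 2, 2]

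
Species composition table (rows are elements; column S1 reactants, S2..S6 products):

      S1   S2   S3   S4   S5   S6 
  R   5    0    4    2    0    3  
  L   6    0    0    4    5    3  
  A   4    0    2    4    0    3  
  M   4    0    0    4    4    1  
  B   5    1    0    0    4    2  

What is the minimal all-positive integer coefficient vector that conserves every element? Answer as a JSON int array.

Coefficients: [6, 6, 4, 1, 4, 4]

R: 6·5 = 30 | 6·0+4·4+1·2+4·0+4·3 = 30
L: 6·6 = 36 | 6·0+4·0+1·4+4·5+4·3 = 36
A: 6·4 = 24 | 6·0+4·2+1·4+4·0+4·3 = 24
M: 6·4 = 24 | 6·0+4·0+1·4+4·4+4·1 = 24
B: 6·5 = 30 | 6·1+4·0+1·0+4·4+4·2 = 30
gcd(6,6,4,1,4,4) = 1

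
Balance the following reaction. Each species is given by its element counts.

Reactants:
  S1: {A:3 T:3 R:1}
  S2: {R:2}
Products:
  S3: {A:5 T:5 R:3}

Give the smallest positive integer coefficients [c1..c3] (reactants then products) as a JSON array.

A: 5·3+2·0 = 15 | 3·5 = 15
T: 5·3+2·0 = 15 | 3·5 = 15
R: 5·1+2·2 = 9 | 3·3 = 9
gcd(5,2,3) = 1

Coefficients: [5, 2, 3]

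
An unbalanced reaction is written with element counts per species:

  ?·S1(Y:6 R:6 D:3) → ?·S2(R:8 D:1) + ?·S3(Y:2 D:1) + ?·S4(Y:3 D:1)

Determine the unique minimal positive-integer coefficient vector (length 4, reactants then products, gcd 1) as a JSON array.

Y: 4·6 = 24 | 3·0+3·2+6·3 = 24
R: 4·6 = 24 | 3·8+3·0+6·0 = 24
D: 4·3 = 12 | 3·1+3·1+6·1 = 12
gcd(4,3,3,6) = 1

Coefficients: [4, 3, 3, 6]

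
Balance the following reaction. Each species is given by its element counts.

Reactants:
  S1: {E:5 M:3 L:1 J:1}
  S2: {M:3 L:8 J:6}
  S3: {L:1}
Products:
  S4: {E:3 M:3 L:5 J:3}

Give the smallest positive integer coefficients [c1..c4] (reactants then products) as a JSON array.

Coefficients: [3, 2, 6, 5]

E: 3·5+2·0+6·0 = 15 | 5·3 = 15
M: 3·3+2·3+6·0 = 15 | 5·3 = 15
L: 3·1+2·8+6·1 = 25 | 5·5 = 25
J: 3·1+2·6+6·0 = 15 | 5·3 = 15
gcd(3,2,6,5) = 1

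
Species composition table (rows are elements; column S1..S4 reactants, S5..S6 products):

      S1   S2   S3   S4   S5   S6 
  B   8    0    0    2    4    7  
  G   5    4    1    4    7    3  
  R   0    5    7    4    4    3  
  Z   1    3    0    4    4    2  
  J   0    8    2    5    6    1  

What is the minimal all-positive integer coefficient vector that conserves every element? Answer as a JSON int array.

B: 5·8+1·0+1·0+6·2 = 52 | 6·4+4·7 = 52
G: 5·5+1·4+1·1+6·4 = 54 | 6·7+4·3 = 54
R: 5·0+1·5+1·7+6·4 = 36 | 6·4+4·3 = 36
Z: 5·1+1·3+1·0+6·4 = 32 | 6·4+4·2 = 32
J: 5·0+1·8+1·2+6·5 = 40 | 6·6+4·1 = 40
gcd(5,1,1,6,6,4) = 1

Coefficients: [5, 1, 1, 6, 6, 4]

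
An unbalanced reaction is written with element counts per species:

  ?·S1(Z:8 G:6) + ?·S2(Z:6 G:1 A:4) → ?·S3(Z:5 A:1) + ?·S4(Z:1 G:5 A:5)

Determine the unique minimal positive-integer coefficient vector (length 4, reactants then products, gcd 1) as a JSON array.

Z: 1·8+4·6 = 32 | 6·5+2·1 = 32
G: 1·6+4·1 = 10 | 6·0+2·5 = 10
A: 1·0+4·4 = 16 | 6·1+2·5 = 16
gcd(1,4,6,2) = 1

Coefficients: [1, 4, 6, 2]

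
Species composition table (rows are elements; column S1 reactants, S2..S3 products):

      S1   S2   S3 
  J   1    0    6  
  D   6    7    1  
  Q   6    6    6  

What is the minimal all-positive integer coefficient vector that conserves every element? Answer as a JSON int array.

Coefficients: [6, 5, 1]

J: 6·1 = 6 | 5·0+1·6 = 6
D: 6·6 = 36 | 5·7+1·1 = 36
Q: 6·6 = 36 | 5·6+1·6 = 36
gcd(6,5,1) = 1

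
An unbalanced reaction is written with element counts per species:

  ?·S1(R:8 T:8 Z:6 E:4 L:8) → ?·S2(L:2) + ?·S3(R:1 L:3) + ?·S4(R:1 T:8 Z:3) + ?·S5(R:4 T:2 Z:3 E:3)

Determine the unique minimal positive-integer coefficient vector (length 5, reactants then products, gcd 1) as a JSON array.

Coefficients: [3, 3, 6, 2, 4]

R: 3·8 = 24 | 3·0+6·1+2·1+4·4 = 24
T: 3·8 = 24 | 3·0+6·0+2·8+4·2 = 24
Z: 3·6 = 18 | 3·0+6·0+2·3+4·3 = 18
E: 3·4 = 12 | 3·0+6·0+2·0+4·3 = 12
L: 3·8 = 24 | 3·2+6·3+2·0+4·0 = 24
gcd(3,3,6,2,4) = 1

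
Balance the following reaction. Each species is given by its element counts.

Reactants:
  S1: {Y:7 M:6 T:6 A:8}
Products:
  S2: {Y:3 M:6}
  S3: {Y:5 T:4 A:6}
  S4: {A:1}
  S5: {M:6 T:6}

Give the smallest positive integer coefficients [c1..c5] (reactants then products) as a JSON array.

Y: 3·7 = 21 | 2·3+3·5+6·0+1·0 = 21
M: 3·6 = 18 | 2·6+3·0+6·0+1·6 = 18
T: 3·6 = 18 | 2·0+3·4+6·0+1·6 = 18
A: 3·8 = 24 | 2·0+3·6+6·1+1·0 = 24
gcd(3,2,3,6,1) = 1

Coefficients: [3, 2, 3, 6, 1]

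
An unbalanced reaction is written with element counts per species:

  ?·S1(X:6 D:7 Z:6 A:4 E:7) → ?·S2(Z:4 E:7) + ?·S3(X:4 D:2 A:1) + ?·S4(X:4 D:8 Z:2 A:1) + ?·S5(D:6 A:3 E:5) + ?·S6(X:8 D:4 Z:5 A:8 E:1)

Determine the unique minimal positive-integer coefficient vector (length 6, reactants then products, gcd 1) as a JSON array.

Coefficients: [6, 5, 2, 3, 1, 2]

X: 6·6 = 36 | 5·0+2·4+3·4+1·0+2·8 = 36
D: 6·7 = 42 | 5·0+2·2+3·8+1·6+2·4 = 42
Z: 6·6 = 36 | 5·4+2·0+3·2+1·0+2·5 = 36
A: 6·4 = 24 | 5·0+2·1+3·1+1·3+2·8 = 24
E: 6·7 = 42 | 5·7+2·0+3·0+1·5+2·1 = 42
gcd(6,5,2,3,1,2) = 1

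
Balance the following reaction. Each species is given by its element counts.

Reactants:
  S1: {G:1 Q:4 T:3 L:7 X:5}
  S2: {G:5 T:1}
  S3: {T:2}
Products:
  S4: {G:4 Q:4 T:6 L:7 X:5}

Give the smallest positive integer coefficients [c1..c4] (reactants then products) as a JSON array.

Coefficients: [5, 3, 6, 5]

G: 5·1+3·5+6·0 = 20 | 5·4 = 20
Q: 5·4+3·0+6·0 = 20 | 5·4 = 20
T: 5·3+3·1+6·2 = 30 | 5·6 = 30
L: 5·7+3·0+6·0 = 35 | 5·7 = 35
X: 5·5+3·0+6·0 = 25 | 5·5 = 25
gcd(5,3,6,5) = 1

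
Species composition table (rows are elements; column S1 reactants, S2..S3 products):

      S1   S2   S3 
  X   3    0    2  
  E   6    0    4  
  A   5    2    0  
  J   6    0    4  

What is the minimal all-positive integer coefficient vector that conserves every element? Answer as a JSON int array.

X: 2·3 = 6 | 5·0+3·2 = 6
E: 2·6 = 12 | 5·0+3·4 = 12
A: 2·5 = 10 | 5·2+3·0 = 10
J: 2·6 = 12 | 5·0+3·4 = 12
gcd(2,5,3) = 1

Coefficients: [2, 5, 3]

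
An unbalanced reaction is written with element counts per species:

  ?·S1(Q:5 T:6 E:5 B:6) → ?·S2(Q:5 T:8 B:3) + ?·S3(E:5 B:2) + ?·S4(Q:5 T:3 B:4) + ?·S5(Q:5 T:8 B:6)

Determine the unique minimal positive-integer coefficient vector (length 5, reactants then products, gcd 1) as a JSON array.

Q: 5·5 = 25 | 2·5+5·0+2·5+1·5 = 25
T: 5·6 = 30 | 2·8+5·0+2·3+1·8 = 30
E: 5·5 = 25 | 2·0+5·5+2·0+1·0 = 25
B: 5·6 = 30 | 2·3+5·2+2·4+1·6 = 30
gcd(5,2,5,2,1) = 1

Coefficients: [5, 2, 5, 2, 1]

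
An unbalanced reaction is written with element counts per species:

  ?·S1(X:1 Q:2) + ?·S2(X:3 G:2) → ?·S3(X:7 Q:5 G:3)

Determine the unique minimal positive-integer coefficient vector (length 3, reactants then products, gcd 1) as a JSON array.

Coefficients: [5, 3, 2]

X: 5·1+3·3 = 14 | 2·7 = 14
Q: 5·2+3·0 = 10 | 2·5 = 10
G: 5·0+3·2 = 6 | 2·3 = 6
gcd(5,3,2) = 1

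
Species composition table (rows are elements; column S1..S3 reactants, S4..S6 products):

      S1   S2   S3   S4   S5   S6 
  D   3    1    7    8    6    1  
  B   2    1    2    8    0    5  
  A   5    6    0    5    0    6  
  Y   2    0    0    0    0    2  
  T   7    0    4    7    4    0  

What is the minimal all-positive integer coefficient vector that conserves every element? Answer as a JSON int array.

Coefficients: [1, 1, 5, 1, 5, 1]

D: 1·3+1·1+5·7 = 39 | 1·8+5·6+1·1 = 39
B: 1·2+1·1+5·2 = 13 | 1·8+5·0+1·5 = 13
A: 1·5+1·6+5·0 = 11 | 1·5+5·0+1·6 = 11
Y: 1·2+1·0+5·0 = 2 | 1·0+5·0+1·2 = 2
T: 1·7+1·0+5·4 = 27 | 1·7+5·4+1·0 = 27
gcd(1,1,5,1,5,1) = 1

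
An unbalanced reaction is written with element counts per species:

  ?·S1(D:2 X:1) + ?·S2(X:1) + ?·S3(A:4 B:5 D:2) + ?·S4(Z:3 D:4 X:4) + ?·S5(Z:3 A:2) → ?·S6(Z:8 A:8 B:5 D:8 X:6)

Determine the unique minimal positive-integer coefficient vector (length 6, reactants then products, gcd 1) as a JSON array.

Z: 5·0+5·0+3·0+2·3+6·3 = 24 | 3·8 = 24
A: 5·0+5·0+3·4+2·0+6·2 = 24 | 3·8 = 24
B: 5·0+5·0+3·5+2·0+6·0 = 15 | 3·5 = 15
D: 5·2+5·0+3·2+2·4+6·0 = 24 | 3·8 = 24
X: 5·1+5·1+3·0+2·4+6·0 = 18 | 3·6 = 18
gcd(5,5,3,2,6,3) = 1

Coefficients: [5, 5, 3, 2, 6, 3]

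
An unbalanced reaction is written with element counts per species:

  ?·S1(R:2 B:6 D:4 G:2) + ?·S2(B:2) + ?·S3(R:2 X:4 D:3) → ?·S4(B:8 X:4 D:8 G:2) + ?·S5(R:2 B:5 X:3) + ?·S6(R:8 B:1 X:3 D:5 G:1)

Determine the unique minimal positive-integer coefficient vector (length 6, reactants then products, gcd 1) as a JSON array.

Coefficients: [4, 6, 6, 3, 2, 2]

R: 4·2+6·0+6·2 = 20 | 3·0+2·2+2·8 = 20
B: 4·6+6·2+6·0 = 36 | 3·8+2·5+2·1 = 36
X: 4·0+6·0+6·4 = 24 | 3·4+2·3+2·3 = 24
D: 4·4+6·0+6·3 = 34 | 3·8+2·0+2·5 = 34
G: 4·2+6·0+6·0 = 8 | 3·2+2·0+2·1 = 8
gcd(4,6,6,3,2,2) = 1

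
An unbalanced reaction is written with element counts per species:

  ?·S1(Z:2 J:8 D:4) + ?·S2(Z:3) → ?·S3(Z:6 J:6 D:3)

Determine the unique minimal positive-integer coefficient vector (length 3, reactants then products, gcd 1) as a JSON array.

Coefficients: [3, 6, 4]

Z: 3·2+6·3 = 24 | 4·6 = 24
J: 3·8+6·0 = 24 | 4·6 = 24
D: 3·4+6·0 = 12 | 4·3 = 12
gcd(3,6,4) = 1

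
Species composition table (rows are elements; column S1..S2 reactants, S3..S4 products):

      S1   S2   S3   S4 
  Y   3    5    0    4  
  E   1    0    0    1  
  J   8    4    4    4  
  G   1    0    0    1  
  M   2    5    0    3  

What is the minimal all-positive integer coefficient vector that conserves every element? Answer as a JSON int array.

Coefficients: [5, 1, 6, 5]

Y: 5·3+1·5 = 20 | 6·0+5·4 = 20
E: 5·1+1·0 = 5 | 6·0+5·1 = 5
J: 5·8+1·4 = 44 | 6·4+5·4 = 44
G: 5·1+1·0 = 5 | 6·0+5·1 = 5
M: 5·2+1·5 = 15 | 6·0+5·3 = 15
gcd(5,1,6,5) = 1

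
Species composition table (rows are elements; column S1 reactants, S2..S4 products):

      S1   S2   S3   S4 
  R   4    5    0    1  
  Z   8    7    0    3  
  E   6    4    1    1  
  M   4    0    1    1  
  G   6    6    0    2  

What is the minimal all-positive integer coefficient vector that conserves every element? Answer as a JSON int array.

Coefficients: [2, 1, 5, 3]

R: 2·4 = 8 | 1·5+5·0+3·1 = 8
Z: 2·8 = 16 | 1·7+5·0+3·3 = 16
E: 2·6 = 12 | 1·4+5·1+3·1 = 12
M: 2·4 = 8 | 1·0+5·1+3·1 = 8
G: 2·6 = 12 | 1·6+5·0+3·2 = 12
gcd(2,1,5,3) = 1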